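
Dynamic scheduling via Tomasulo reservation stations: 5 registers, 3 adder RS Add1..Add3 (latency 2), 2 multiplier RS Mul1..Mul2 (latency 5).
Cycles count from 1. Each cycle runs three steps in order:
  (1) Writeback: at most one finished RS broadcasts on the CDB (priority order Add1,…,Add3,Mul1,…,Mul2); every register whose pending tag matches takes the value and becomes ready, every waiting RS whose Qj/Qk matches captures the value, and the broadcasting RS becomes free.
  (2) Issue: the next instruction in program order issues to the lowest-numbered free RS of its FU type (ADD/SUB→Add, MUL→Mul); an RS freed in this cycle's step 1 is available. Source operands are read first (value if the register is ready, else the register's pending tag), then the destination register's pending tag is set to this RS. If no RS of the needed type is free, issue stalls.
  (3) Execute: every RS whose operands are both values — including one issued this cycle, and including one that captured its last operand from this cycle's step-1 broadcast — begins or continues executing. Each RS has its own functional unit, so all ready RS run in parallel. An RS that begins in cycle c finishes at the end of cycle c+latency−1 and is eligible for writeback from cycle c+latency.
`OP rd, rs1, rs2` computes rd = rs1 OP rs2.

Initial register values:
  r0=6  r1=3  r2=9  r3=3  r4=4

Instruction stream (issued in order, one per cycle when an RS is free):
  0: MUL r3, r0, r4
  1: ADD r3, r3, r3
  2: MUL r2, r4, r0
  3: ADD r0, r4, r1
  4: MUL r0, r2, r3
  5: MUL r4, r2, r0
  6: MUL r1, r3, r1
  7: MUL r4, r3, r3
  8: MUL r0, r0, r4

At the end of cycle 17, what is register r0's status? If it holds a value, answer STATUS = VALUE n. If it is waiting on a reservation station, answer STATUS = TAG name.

STATUS = VALUE 1152

  c1: issue MUL r3<-Mul1  regs: r0:6,r1:3,r2:9,r3:Mul1,r4:4
  c2: issue ADD r3<-Add1  regs: r0:6,r1:3,r2:9,r3:Add1,r4:4
  c3: issue MUL r2<-Mul2  regs: r0:6,r1:3,r2:Mul2,r3:Add1,r4:4
  c4: issue ADD r0<-Add2  regs: r0:Add2,r1:3,r2:Mul2,r3:Add1,r4:4
  c5: stall  regs: r0:Add2,r1:3,r2:Mul2,r3:Add1,r4:4
  c6: CDB Add2=7; stall  regs: r0:7,r1:3,r2:Mul2,r3:Add1,r4:4
  c7: CDB Mul1=24; issue MUL r0<-Mul1  regs: r0:Mul1,r1:3,r2:Mul2,r3:Add1,r4:4
  c8: CDB Mul2=24; issue MUL r4<-Mul2  regs: r0:Mul1,r1:3,r2:24,r3:Add1,r4:Mul2
  c9: CDB Add1=48; stall  regs: r0:Mul1,r1:3,r2:24,r3:48,r4:Mul2
  c10: stall  regs: r0:Mul1,r1:3,r2:24,r3:48,r4:Mul2
  c11: stall  regs: r0:Mul1,r1:3,r2:24,r3:48,r4:Mul2
  c12: stall  regs: r0:Mul1,r1:3,r2:24,r3:48,r4:Mul2
  c13: stall  regs: r0:Mul1,r1:3,r2:24,r3:48,r4:Mul2
  c14: CDB Mul1=1152; issue MUL r1<-Mul1  regs: r0:1152,r1:Mul1,r2:24,r3:48,r4:Mul2
  c15: stall  regs: r0:1152,r1:Mul1,r2:24,r3:48,r4:Mul2
  c16: stall  regs: r0:1152,r1:Mul1,r2:24,r3:48,r4:Mul2
  c17: stall  regs: r0:1152,r1:Mul1,r2:24,r3:48,r4:Mul2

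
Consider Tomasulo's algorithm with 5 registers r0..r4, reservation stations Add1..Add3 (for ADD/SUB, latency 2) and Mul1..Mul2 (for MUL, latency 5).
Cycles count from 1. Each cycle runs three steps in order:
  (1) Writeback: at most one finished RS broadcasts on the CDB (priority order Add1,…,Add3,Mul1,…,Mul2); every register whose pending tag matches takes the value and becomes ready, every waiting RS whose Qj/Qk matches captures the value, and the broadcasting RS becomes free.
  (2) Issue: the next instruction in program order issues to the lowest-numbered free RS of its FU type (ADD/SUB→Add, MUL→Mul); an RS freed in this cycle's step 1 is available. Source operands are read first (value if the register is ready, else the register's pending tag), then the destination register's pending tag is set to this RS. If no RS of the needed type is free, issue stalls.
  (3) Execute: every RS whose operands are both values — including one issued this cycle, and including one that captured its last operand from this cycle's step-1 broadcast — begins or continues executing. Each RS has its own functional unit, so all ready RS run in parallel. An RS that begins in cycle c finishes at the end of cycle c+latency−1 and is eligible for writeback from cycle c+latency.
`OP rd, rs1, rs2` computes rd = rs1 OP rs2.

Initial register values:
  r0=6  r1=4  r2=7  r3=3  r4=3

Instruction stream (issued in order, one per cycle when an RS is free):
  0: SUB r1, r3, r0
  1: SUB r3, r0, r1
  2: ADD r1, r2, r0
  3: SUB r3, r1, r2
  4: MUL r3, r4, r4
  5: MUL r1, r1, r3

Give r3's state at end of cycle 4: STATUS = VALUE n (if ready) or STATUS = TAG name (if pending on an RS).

STATUS = TAG Add3

cycle 1: issue SUB r1<-Add1 // r0:6,r1:Add1,r2:7,r3:3,r4:3
cycle 2: issue SUB r3<-Add2 // r0:6,r1:Add1,r2:7,r3:Add2,r4:3
cycle 3: CDB Add1=-3; issue ADD r1<-Add1 // r0:6,r1:Add1,r2:7,r3:Add2,r4:3
cycle 4: issue SUB r3<-Add3 // r0:6,r1:Add1,r2:7,r3:Add3,r4:3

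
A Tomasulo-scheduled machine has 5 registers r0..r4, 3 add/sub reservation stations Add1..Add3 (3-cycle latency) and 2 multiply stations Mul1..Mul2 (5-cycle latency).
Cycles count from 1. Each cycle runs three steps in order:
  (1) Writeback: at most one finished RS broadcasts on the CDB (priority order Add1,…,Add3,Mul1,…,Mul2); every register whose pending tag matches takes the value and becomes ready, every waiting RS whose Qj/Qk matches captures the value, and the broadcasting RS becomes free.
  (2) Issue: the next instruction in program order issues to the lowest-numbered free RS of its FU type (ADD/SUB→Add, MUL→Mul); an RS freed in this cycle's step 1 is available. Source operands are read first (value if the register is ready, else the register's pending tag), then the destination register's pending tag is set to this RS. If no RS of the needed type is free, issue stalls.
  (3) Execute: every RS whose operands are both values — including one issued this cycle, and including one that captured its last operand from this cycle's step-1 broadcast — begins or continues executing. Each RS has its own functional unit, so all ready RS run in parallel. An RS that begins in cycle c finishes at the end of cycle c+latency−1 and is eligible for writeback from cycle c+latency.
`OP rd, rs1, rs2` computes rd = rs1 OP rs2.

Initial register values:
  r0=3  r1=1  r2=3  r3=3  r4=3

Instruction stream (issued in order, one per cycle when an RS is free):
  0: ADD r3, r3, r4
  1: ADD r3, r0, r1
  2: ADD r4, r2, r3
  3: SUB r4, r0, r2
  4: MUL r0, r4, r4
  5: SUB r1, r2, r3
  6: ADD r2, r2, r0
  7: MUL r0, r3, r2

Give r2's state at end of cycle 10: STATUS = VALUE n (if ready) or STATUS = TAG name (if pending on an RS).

STATUS = TAG Add1

  c1: issue ADD r3<-Add1  regs: r0:3,r1:1,r2:3,r3:Add1,r4:3
  c2: issue ADD r3<-Add2  regs: r0:3,r1:1,r2:3,r3:Add2,r4:3
  c3: issue ADD r4<-Add3  regs: r0:3,r1:1,r2:3,r3:Add2,r4:Add3
  c4: CDB Add1=6; issue SUB r4<-Add1  regs: r0:3,r1:1,r2:3,r3:Add2,r4:Add1
  c5: CDB Add2=4; issue MUL r0<-Mul1  regs: r0:Mul1,r1:1,r2:3,r3:4,r4:Add1
  c6: issue SUB r1<-Add2  regs: r0:Mul1,r1:Add2,r2:3,r3:4,r4:Add1
  c7: CDB Add1=0; issue ADD r2<-Add1  regs: r0:Mul1,r1:Add2,r2:Add1,r3:4,r4:0
  c8: CDB Add3=7; issue MUL r0<-Mul2  regs: r0:Mul2,r1:Add2,r2:Add1,r3:4,r4:0
  c9: CDB Add2=-1  regs: r0:Mul2,r1:-1,r2:Add1,r3:4,r4:0
  c10: -  regs: r0:Mul2,r1:-1,r2:Add1,r3:4,r4:0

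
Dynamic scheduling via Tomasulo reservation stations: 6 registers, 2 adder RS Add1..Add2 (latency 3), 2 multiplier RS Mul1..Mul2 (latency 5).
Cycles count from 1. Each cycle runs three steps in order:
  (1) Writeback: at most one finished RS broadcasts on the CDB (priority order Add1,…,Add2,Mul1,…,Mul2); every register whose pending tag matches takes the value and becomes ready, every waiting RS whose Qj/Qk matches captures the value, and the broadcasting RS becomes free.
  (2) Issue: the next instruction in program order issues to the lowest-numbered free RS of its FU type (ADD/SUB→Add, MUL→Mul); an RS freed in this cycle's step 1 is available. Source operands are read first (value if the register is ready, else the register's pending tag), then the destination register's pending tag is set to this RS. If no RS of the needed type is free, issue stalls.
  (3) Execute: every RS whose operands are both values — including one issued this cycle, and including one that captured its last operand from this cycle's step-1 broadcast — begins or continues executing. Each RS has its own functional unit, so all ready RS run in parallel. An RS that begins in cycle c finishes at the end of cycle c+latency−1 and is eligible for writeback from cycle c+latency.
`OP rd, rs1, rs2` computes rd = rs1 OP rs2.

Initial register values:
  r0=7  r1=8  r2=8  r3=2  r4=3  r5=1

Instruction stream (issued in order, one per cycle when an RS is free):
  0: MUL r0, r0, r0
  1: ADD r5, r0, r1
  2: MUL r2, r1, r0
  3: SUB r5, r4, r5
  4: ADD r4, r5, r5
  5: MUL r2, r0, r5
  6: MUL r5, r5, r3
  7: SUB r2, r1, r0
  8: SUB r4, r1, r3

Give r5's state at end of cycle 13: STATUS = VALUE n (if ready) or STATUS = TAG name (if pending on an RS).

  c1: issue MUL r0<-Mul1  regs: r0:Mul1,r1:8,r2:8,r3:2,r4:3,r5:1
  c2: issue ADD r5<-Add1  regs: r0:Mul1,r1:8,r2:8,r3:2,r4:3,r5:Add1
  c3: issue MUL r2<-Mul2  regs: r0:Mul1,r1:8,r2:Mul2,r3:2,r4:3,r5:Add1
  c4: issue SUB r5<-Add2  regs: r0:Mul1,r1:8,r2:Mul2,r3:2,r4:3,r5:Add2
  c5: stall  regs: r0:Mul1,r1:8,r2:Mul2,r3:2,r4:3,r5:Add2
  c6: CDB Mul1=49; stall  regs: r0:49,r1:8,r2:Mul2,r3:2,r4:3,r5:Add2
  c7: stall  regs: r0:49,r1:8,r2:Mul2,r3:2,r4:3,r5:Add2
  c8: stall  regs: r0:49,r1:8,r2:Mul2,r3:2,r4:3,r5:Add2
  c9: CDB Add1=57; issue ADD r4<-Add1  regs: r0:49,r1:8,r2:Mul2,r3:2,r4:Add1,r5:Add2
  c10: issue MUL r2<-Mul1  regs: r0:49,r1:8,r2:Mul1,r3:2,r4:Add1,r5:Add2
  c11: CDB Mul2=392; issue MUL r5<-Mul2  regs: r0:49,r1:8,r2:Mul1,r3:2,r4:Add1,r5:Mul2
  c12: CDB Add2=-54; issue SUB r2<-Add2  regs: r0:49,r1:8,r2:Add2,r3:2,r4:Add1,r5:Mul2
  c13: stall  regs: r0:49,r1:8,r2:Add2,r3:2,r4:Add1,r5:Mul2

STATUS = TAG Mul2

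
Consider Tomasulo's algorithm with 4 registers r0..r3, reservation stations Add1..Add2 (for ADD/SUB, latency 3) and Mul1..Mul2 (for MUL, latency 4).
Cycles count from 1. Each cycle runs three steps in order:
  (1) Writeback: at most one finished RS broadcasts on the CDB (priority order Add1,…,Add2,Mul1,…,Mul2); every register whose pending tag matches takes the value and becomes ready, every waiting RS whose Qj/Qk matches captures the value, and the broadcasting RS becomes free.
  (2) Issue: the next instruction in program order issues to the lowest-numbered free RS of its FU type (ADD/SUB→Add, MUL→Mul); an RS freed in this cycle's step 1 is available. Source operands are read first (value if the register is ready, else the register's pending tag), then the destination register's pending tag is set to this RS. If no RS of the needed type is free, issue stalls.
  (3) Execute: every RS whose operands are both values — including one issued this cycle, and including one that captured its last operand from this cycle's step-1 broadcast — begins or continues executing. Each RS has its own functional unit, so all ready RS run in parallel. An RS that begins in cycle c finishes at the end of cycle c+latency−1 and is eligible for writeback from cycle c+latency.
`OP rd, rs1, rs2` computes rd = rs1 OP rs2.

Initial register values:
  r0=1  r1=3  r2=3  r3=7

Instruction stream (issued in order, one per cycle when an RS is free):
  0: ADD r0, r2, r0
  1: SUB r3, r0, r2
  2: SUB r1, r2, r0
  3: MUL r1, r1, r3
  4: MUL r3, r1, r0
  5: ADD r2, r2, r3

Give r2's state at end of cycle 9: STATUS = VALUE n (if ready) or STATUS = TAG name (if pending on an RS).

STATUS = TAG Add1

c1: issue ADD r0<-Add1 | r0:Add1,r1:3,r2:3,r3:7
c2: issue SUB r3<-Add2 | r0:Add1,r1:3,r2:3,r3:Add2
c3: stall | r0:Add1,r1:3,r2:3,r3:Add2
c4: CDB Add1=4; issue SUB r1<-Add1 | r0:4,r1:Add1,r2:3,r3:Add2
c5: issue MUL r1<-Mul1 | r0:4,r1:Mul1,r2:3,r3:Add2
c6: issue MUL r3<-Mul2 | r0:4,r1:Mul1,r2:3,r3:Mul2
c7: CDB Add1=-1; issue ADD r2<-Add1 | r0:4,r1:Mul1,r2:Add1,r3:Mul2
c8: CDB Add2=1 | r0:4,r1:Mul1,r2:Add1,r3:Mul2
c9: - | r0:4,r1:Mul1,r2:Add1,r3:Mul2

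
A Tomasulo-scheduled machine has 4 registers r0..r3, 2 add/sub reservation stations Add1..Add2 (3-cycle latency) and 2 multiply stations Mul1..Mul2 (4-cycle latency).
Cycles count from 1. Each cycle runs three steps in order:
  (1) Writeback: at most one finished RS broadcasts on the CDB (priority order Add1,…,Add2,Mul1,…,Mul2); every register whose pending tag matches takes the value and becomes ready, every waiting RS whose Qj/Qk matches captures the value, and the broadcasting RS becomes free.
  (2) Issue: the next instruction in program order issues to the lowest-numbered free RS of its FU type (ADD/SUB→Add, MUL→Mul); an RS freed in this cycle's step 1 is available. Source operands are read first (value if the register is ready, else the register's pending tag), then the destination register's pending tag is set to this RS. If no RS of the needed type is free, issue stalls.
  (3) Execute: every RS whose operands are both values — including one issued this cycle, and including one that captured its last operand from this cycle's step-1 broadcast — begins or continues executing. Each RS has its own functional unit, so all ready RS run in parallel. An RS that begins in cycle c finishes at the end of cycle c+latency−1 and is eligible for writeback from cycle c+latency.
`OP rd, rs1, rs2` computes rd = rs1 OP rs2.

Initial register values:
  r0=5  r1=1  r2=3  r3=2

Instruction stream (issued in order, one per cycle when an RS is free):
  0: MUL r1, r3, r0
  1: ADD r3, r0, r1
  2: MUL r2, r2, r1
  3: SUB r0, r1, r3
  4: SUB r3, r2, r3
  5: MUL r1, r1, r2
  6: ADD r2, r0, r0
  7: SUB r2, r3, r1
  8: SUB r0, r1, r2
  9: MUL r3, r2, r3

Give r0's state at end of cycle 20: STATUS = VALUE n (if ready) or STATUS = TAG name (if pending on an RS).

cycle 1: issue MUL r1<-Mul1 // r0:5,r1:Mul1,r2:3,r3:2
cycle 2: issue ADD r3<-Add1 // r0:5,r1:Mul1,r2:3,r3:Add1
cycle 3: issue MUL r2<-Mul2 // r0:5,r1:Mul1,r2:Mul2,r3:Add1
cycle 4: issue SUB r0<-Add2 // r0:Add2,r1:Mul1,r2:Mul2,r3:Add1
cycle 5: CDB Mul1=10; stall // r0:Add2,r1:10,r2:Mul2,r3:Add1
cycle 6: stall // r0:Add2,r1:10,r2:Mul2,r3:Add1
cycle 7: stall // r0:Add2,r1:10,r2:Mul2,r3:Add1
cycle 8: CDB Add1=15; issue SUB r3<-Add1 // r0:Add2,r1:10,r2:Mul2,r3:Add1
cycle 9: CDB Mul2=30; issue MUL r1<-Mul1 // r0:Add2,r1:Mul1,r2:30,r3:Add1
cycle 10: stall // r0:Add2,r1:Mul1,r2:30,r3:Add1
cycle 11: CDB Add2=-5; issue ADD r2<-Add2 // r0:-5,r1:Mul1,r2:Add2,r3:Add1
cycle 12: CDB Add1=15; issue SUB r2<-Add1 // r0:-5,r1:Mul1,r2:Add1,r3:15
cycle 13: CDB Mul1=300; stall // r0:-5,r1:300,r2:Add1,r3:15
cycle 14: CDB Add2=-10; issue SUB r0<-Add2 // r0:Add2,r1:300,r2:Add1,r3:15
cycle 15: issue MUL r3<-Mul1 // r0:Add2,r1:300,r2:Add1,r3:Mul1
cycle 16: CDB Add1=-285 // r0:Add2,r1:300,r2:-285,r3:Mul1
cycle 17: - // r0:Add2,r1:300,r2:-285,r3:Mul1
cycle 18: - // r0:Add2,r1:300,r2:-285,r3:Mul1
cycle 19: CDB Add2=585 // r0:585,r1:300,r2:-285,r3:Mul1
cycle 20: CDB Mul1=-4275 // r0:585,r1:300,r2:-285,r3:-4275

STATUS = VALUE 585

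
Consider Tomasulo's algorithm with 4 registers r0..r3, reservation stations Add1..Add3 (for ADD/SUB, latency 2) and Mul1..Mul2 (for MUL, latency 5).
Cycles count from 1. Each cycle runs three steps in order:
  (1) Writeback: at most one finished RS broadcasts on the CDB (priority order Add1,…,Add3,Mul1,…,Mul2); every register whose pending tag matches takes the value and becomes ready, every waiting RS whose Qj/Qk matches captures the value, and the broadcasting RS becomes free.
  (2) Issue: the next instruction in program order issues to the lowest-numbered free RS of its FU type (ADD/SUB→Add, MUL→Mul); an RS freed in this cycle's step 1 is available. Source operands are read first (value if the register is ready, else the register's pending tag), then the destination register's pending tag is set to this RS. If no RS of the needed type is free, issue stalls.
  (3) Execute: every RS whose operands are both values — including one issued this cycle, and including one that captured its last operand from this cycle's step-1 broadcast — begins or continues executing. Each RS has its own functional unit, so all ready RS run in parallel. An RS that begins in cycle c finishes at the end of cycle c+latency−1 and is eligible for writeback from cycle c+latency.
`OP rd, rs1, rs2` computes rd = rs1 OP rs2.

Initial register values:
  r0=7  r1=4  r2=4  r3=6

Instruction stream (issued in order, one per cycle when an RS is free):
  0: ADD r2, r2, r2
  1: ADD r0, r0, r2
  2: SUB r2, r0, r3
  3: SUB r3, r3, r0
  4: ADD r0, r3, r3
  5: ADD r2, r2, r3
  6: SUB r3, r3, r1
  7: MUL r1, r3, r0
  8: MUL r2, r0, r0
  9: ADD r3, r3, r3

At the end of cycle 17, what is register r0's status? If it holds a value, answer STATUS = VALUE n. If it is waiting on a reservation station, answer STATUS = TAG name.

cycle 1: issue ADD r2<-Add1 // r0:7,r1:4,r2:Add1,r3:6
cycle 2: issue ADD r0<-Add2 // r0:Add2,r1:4,r2:Add1,r3:6
cycle 3: CDB Add1=8; issue SUB r2<-Add1 // r0:Add2,r1:4,r2:Add1,r3:6
cycle 4: issue SUB r3<-Add3 // r0:Add2,r1:4,r2:Add1,r3:Add3
cycle 5: CDB Add2=15; issue ADD r0<-Add2 // r0:Add2,r1:4,r2:Add1,r3:Add3
cycle 6: stall // r0:Add2,r1:4,r2:Add1,r3:Add3
cycle 7: CDB Add1=9; issue ADD r2<-Add1 // r0:Add2,r1:4,r2:Add1,r3:Add3
cycle 8: CDB Add3=-9; issue SUB r3<-Add3 // r0:Add2,r1:4,r2:Add1,r3:Add3
cycle 9: issue MUL r1<-Mul1 // r0:Add2,r1:Mul1,r2:Add1,r3:Add3
cycle 10: CDB Add1=0; issue MUL r2<-Mul2 // r0:Add2,r1:Mul1,r2:Mul2,r3:Add3
cycle 11: CDB Add2=-18; issue ADD r3<-Add1 // r0:-18,r1:Mul1,r2:Mul2,r3:Add1
cycle 12: CDB Add3=-13 // r0:-18,r1:Mul1,r2:Mul2,r3:Add1
cycle 13: - // r0:-18,r1:Mul1,r2:Mul2,r3:Add1
cycle 14: CDB Add1=-26 // r0:-18,r1:Mul1,r2:Mul2,r3:-26
cycle 15: - // r0:-18,r1:Mul1,r2:Mul2,r3:-26
cycle 16: CDB Mul2=324 // r0:-18,r1:Mul1,r2:324,r3:-26
cycle 17: CDB Mul1=234 // r0:-18,r1:234,r2:324,r3:-26

STATUS = VALUE -18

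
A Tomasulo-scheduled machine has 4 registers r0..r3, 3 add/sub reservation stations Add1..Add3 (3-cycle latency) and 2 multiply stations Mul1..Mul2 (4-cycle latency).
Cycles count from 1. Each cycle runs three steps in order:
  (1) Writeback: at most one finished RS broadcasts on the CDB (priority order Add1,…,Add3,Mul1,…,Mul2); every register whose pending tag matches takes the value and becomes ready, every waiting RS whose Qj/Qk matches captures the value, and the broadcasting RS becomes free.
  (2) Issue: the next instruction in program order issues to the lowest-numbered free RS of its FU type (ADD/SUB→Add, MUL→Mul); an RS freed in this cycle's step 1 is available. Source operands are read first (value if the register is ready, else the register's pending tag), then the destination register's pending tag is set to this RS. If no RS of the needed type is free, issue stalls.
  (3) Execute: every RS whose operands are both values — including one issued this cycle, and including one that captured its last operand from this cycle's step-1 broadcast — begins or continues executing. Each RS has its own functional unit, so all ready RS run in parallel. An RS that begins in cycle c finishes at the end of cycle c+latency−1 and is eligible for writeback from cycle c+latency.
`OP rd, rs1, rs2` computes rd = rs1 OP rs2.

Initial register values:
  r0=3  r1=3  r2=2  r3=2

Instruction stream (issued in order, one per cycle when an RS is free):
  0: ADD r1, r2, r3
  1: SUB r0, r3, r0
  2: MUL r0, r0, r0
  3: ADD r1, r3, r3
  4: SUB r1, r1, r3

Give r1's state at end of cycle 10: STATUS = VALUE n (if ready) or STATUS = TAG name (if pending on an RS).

c1: issue ADD r1<-Add1 | r0:3,r1:Add1,r2:2,r3:2
c2: issue SUB r0<-Add2 | r0:Add2,r1:Add1,r2:2,r3:2
c3: issue MUL r0<-Mul1 | r0:Mul1,r1:Add1,r2:2,r3:2
c4: CDB Add1=4; issue ADD r1<-Add1 | r0:Mul1,r1:Add1,r2:2,r3:2
c5: CDB Add2=-1; issue SUB r1<-Add2 | r0:Mul1,r1:Add2,r2:2,r3:2
c6: - | r0:Mul1,r1:Add2,r2:2,r3:2
c7: CDB Add1=4 | r0:Mul1,r1:Add2,r2:2,r3:2
c8: - | r0:Mul1,r1:Add2,r2:2,r3:2
c9: CDB Mul1=1 | r0:1,r1:Add2,r2:2,r3:2
c10: CDB Add2=2 | r0:1,r1:2,r2:2,r3:2

STATUS = VALUE 2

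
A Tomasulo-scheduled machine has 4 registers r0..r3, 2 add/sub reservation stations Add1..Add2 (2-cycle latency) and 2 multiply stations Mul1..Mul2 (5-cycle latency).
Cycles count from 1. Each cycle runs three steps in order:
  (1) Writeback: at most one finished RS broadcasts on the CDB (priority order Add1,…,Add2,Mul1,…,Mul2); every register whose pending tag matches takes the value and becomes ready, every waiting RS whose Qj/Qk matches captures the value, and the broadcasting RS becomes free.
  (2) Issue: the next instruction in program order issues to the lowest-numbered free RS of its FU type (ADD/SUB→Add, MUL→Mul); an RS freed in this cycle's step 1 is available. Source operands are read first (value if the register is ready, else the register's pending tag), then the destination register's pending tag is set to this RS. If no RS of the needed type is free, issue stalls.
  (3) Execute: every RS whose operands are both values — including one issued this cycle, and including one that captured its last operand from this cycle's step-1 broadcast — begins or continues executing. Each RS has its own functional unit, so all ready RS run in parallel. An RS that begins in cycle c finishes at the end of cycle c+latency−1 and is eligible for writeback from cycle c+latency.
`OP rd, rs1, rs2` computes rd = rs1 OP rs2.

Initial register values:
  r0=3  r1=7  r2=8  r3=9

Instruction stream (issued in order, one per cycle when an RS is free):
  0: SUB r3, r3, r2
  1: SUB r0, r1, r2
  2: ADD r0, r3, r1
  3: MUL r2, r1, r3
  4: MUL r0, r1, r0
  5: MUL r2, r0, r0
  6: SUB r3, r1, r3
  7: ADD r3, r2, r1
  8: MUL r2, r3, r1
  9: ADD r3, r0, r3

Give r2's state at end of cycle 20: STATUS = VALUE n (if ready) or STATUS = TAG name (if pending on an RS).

STATUS = TAG Mul2

cycle 1: issue SUB r3<-Add1 // r0:3,r1:7,r2:8,r3:Add1
cycle 2: issue SUB r0<-Add2 // r0:Add2,r1:7,r2:8,r3:Add1
cycle 3: CDB Add1=1; issue ADD r0<-Add1 // r0:Add1,r1:7,r2:8,r3:1
cycle 4: CDB Add2=-1; issue MUL r2<-Mul1 // r0:Add1,r1:7,r2:Mul1,r3:1
cycle 5: CDB Add1=8; issue MUL r0<-Mul2 // r0:Mul2,r1:7,r2:Mul1,r3:1
cycle 6: stall // r0:Mul2,r1:7,r2:Mul1,r3:1
cycle 7: stall // r0:Mul2,r1:7,r2:Mul1,r3:1
cycle 8: stall // r0:Mul2,r1:7,r2:Mul1,r3:1
cycle 9: CDB Mul1=7; issue MUL r2<-Mul1 // r0:Mul2,r1:7,r2:Mul1,r3:1
cycle 10: CDB Mul2=56; issue SUB r3<-Add1 // r0:56,r1:7,r2:Mul1,r3:Add1
cycle 11: issue ADD r3<-Add2 // r0:56,r1:7,r2:Mul1,r3:Add2
cycle 12: CDB Add1=6; issue MUL r2<-Mul2 // r0:56,r1:7,r2:Mul2,r3:Add2
cycle 13: issue ADD r3<-Add1 // r0:56,r1:7,r2:Mul2,r3:Add1
cycle 14: - // r0:56,r1:7,r2:Mul2,r3:Add1
cycle 15: CDB Mul1=3136 // r0:56,r1:7,r2:Mul2,r3:Add1
cycle 16: - // r0:56,r1:7,r2:Mul2,r3:Add1
cycle 17: CDB Add2=3143 // r0:56,r1:7,r2:Mul2,r3:Add1
cycle 18: - // r0:56,r1:7,r2:Mul2,r3:Add1
cycle 19: CDB Add1=3199 // r0:56,r1:7,r2:Mul2,r3:3199
cycle 20: - // r0:56,r1:7,r2:Mul2,r3:3199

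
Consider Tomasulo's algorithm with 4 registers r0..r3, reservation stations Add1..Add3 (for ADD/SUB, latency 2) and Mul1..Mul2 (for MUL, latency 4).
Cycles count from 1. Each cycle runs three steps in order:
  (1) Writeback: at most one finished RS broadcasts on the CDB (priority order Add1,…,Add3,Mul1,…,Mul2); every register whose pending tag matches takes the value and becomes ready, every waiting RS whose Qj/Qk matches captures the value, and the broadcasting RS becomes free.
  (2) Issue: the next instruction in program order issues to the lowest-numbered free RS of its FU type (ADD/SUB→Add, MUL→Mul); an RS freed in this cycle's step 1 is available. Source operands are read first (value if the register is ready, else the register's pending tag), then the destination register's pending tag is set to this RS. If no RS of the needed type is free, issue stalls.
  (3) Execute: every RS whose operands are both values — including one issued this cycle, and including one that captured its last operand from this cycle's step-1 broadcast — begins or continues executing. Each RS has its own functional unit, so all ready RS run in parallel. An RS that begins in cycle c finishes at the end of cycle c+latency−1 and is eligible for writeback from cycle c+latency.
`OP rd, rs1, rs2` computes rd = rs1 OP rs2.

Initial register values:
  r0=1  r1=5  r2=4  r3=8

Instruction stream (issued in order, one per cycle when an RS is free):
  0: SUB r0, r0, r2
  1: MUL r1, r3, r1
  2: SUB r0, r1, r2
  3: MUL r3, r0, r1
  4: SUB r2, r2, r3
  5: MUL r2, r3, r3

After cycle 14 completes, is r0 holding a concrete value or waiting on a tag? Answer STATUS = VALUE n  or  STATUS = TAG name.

STATUS = VALUE 36

cycle 1: issue SUB r0<-Add1 // r0:Add1,r1:5,r2:4,r3:8
cycle 2: issue MUL r1<-Mul1 // r0:Add1,r1:Mul1,r2:4,r3:8
cycle 3: CDB Add1=-3; issue SUB r0<-Add1 // r0:Add1,r1:Mul1,r2:4,r3:8
cycle 4: issue MUL r3<-Mul2 // r0:Add1,r1:Mul1,r2:4,r3:Mul2
cycle 5: issue SUB r2<-Add2 // r0:Add1,r1:Mul1,r2:Add2,r3:Mul2
cycle 6: CDB Mul1=40; issue MUL r2<-Mul1 // r0:Add1,r1:40,r2:Mul1,r3:Mul2
cycle 7: - // r0:Add1,r1:40,r2:Mul1,r3:Mul2
cycle 8: CDB Add1=36 // r0:36,r1:40,r2:Mul1,r3:Mul2
cycle 9: - // r0:36,r1:40,r2:Mul1,r3:Mul2
cycle 10: - // r0:36,r1:40,r2:Mul1,r3:Mul2
cycle 11: - // r0:36,r1:40,r2:Mul1,r3:Mul2
cycle 12: CDB Mul2=1440 // r0:36,r1:40,r2:Mul1,r3:1440
cycle 13: - // r0:36,r1:40,r2:Mul1,r3:1440
cycle 14: CDB Add2=-1436 // r0:36,r1:40,r2:Mul1,r3:1440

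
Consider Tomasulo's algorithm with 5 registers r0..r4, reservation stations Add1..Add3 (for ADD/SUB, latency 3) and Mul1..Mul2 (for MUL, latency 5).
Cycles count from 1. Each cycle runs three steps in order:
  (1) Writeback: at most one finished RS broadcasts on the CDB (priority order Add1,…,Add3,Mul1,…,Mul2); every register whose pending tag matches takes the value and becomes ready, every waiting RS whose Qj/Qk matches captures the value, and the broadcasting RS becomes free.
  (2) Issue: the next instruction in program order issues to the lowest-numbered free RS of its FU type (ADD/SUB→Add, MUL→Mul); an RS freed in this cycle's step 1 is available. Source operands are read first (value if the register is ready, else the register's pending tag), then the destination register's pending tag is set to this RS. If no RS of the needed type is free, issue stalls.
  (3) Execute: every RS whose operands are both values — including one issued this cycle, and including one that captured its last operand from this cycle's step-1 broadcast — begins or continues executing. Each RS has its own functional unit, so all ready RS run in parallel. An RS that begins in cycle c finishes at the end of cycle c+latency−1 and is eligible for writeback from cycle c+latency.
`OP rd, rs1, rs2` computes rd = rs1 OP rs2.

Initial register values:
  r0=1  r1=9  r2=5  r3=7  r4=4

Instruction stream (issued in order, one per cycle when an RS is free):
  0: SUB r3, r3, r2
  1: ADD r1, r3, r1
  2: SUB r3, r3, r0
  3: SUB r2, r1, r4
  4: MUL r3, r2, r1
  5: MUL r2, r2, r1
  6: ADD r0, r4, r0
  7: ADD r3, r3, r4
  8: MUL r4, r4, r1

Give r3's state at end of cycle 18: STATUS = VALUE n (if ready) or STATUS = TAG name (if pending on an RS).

cycle 1: issue SUB r3<-Add1 // r0:1,r1:9,r2:5,r3:Add1,r4:4
cycle 2: issue ADD r1<-Add2 // r0:1,r1:Add2,r2:5,r3:Add1,r4:4
cycle 3: issue SUB r3<-Add3 // r0:1,r1:Add2,r2:5,r3:Add3,r4:4
cycle 4: CDB Add1=2; issue SUB r2<-Add1 // r0:1,r1:Add2,r2:Add1,r3:Add3,r4:4
cycle 5: issue MUL r3<-Mul1 // r0:1,r1:Add2,r2:Add1,r3:Mul1,r4:4
cycle 6: issue MUL r2<-Mul2 // r0:1,r1:Add2,r2:Mul2,r3:Mul1,r4:4
cycle 7: CDB Add2=11; issue ADD r0<-Add2 // r0:Add2,r1:11,r2:Mul2,r3:Mul1,r4:4
cycle 8: CDB Add3=1; issue ADD r3<-Add3 // r0:Add2,r1:11,r2:Mul2,r3:Add3,r4:4
cycle 9: stall // r0:Add2,r1:11,r2:Mul2,r3:Add3,r4:4
cycle 10: CDB Add1=7; stall // r0:Add2,r1:11,r2:Mul2,r3:Add3,r4:4
cycle 11: CDB Add2=5; stall // r0:5,r1:11,r2:Mul2,r3:Add3,r4:4
cycle 12: stall // r0:5,r1:11,r2:Mul2,r3:Add3,r4:4
cycle 13: stall // r0:5,r1:11,r2:Mul2,r3:Add3,r4:4
cycle 14: stall // r0:5,r1:11,r2:Mul2,r3:Add3,r4:4
cycle 15: CDB Mul1=77; issue MUL r4<-Mul1 // r0:5,r1:11,r2:Mul2,r3:Add3,r4:Mul1
cycle 16: CDB Mul2=77 // r0:5,r1:11,r2:77,r3:Add3,r4:Mul1
cycle 17: - // r0:5,r1:11,r2:77,r3:Add3,r4:Mul1
cycle 18: CDB Add3=81 // r0:5,r1:11,r2:77,r3:81,r4:Mul1

STATUS = VALUE 81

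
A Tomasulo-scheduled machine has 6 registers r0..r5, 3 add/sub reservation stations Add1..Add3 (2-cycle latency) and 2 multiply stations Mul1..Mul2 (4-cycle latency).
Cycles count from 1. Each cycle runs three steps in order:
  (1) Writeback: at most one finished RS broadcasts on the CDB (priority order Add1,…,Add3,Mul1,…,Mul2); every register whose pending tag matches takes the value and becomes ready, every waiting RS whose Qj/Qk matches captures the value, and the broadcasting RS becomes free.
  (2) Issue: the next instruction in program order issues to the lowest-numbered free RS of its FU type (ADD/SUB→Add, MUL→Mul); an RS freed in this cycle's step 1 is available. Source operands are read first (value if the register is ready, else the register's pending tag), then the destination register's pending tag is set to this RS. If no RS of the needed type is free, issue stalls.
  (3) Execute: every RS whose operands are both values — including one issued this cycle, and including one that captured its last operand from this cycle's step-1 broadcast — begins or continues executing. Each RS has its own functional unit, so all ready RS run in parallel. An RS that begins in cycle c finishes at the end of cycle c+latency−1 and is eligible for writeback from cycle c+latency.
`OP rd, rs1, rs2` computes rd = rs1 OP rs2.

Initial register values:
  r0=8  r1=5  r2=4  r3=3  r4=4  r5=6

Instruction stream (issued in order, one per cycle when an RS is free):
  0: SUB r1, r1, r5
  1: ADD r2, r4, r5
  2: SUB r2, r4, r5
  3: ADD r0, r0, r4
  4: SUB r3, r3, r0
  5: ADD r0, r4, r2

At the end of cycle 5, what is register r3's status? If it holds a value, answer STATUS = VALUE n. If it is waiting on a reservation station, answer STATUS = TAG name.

STATUS = TAG Add1

c1: issue SUB r1<-Add1 | r0:8,r1:Add1,r2:4,r3:3,r4:4,r5:6
c2: issue ADD r2<-Add2 | r0:8,r1:Add1,r2:Add2,r3:3,r4:4,r5:6
c3: CDB Add1=-1; issue SUB r2<-Add1 | r0:8,r1:-1,r2:Add1,r3:3,r4:4,r5:6
c4: CDB Add2=10; issue ADD r0<-Add2 | r0:Add2,r1:-1,r2:Add1,r3:3,r4:4,r5:6
c5: CDB Add1=-2; issue SUB r3<-Add1 | r0:Add2,r1:-1,r2:-2,r3:Add1,r4:4,r5:6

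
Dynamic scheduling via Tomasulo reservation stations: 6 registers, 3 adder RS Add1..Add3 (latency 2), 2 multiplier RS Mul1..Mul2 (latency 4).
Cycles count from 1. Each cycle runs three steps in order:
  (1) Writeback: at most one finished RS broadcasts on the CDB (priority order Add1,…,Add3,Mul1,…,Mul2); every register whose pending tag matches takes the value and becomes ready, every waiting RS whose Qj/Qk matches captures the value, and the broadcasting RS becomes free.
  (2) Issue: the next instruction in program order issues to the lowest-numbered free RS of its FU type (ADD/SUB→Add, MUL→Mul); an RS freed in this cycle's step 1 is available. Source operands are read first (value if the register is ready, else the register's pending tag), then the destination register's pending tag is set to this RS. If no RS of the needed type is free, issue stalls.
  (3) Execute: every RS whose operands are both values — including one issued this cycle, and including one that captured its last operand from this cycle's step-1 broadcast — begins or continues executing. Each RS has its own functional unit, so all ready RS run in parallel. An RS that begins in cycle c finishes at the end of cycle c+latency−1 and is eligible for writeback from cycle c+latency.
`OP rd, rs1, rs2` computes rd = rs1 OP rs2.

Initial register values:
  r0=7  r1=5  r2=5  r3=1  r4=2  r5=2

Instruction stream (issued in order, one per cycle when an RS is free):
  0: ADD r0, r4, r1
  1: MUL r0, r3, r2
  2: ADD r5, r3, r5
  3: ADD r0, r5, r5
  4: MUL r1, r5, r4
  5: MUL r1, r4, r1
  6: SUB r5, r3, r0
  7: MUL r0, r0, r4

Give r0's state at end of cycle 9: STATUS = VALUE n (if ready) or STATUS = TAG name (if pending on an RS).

STATUS = VALUE 6

cycle 1: issue ADD r0<-Add1 // r0:Add1,r1:5,r2:5,r3:1,r4:2,r5:2
cycle 2: issue MUL r0<-Mul1 // r0:Mul1,r1:5,r2:5,r3:1,r4:2,r5:2
cycle 3: CDB Add1=7; issue ADD r5<-Add1 // r0:Mul1,r1:5,r2:5,r3:1,r4:2,r5:Add1
cycle 4: issue ADD r0<-Add2 // r0:Add2,r1:5,r2:5,r3:1,r4:2,r5:Add1
cycle 5: CDB Add1=3; issue MUL r1<-Mul2 // r0:Add2,r1:Mul2,r2:5,r3:1,r4:2,r5:3
cycle 6: CDB Mul1=5; issue MUL r1<-Mul1 // r0:Add2,r1:Mul1,r2:5,r3:1,r4:2,r5:3
cycle 7: CDB Add2=6; issue SUB r5<-Add1 // r0:6,r1:Mul1,r2:5,r3:1,r4:2,r5:Add1
cycle 8: stall // r0:6,r1:Mul1,r2:5,r3:1,r4:2,r5:Add1
cycle 9: CDB Add1=-5; stall // r0:6,r1:Mul1,r2:5,r3:1,r4:2,r5:-5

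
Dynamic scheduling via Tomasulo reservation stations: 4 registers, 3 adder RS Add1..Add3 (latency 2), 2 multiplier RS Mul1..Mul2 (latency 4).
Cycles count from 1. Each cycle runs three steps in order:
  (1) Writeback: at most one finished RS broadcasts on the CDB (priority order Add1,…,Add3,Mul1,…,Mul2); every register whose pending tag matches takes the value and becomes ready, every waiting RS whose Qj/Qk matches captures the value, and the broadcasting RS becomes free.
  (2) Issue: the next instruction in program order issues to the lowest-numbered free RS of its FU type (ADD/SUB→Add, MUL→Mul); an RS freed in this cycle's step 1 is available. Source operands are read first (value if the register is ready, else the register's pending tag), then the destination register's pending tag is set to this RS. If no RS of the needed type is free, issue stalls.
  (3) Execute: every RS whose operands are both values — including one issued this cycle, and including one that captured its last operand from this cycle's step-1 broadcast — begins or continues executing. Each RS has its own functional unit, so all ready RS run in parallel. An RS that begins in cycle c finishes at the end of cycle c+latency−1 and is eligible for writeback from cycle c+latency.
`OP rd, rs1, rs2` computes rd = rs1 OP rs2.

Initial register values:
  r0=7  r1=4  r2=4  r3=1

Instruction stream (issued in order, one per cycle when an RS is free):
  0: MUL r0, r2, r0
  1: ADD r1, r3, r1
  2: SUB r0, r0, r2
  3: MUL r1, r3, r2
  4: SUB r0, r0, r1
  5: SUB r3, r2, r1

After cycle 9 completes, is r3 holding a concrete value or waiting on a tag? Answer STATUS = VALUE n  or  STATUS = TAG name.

STATUS = TAG Add3

  c1: issue MUL r0<-Mul1  regs: r0:Mul1,r1:4,r2:4,r3:1
  c2: issue ADD r1<-Add1  regs: r0:Mul1,r1:Add1,r2:4,r3:1
  c3: issue SUB r0<-Add2  regs: r0:Add2,r1:Add1,r2:4,r3:1
  c4: CDB Add1=5; issue MUL r1<-Mul2  regs: r0:Add2,r1:Mul2,r2:4,r3:1
  c5: CDB Mul1=28; issue SUB r0<-Add1  regs: r0:Add1,r1:Mul2,r2:4,r3:1
  c6: issue SUB r3<-Add3  regs: r0:Add1,r1:Mul2,r2:4,r3:Add3
  c7: CDB Add2=24  regs: r0:Add1,r1:Mul2,r2:4,r3:Add3
  c8: CDB Mul2=4  regs: r0:Add1,r1:4,r2:4,r3:Add3
  c9: -  regs: r0:Add1,r1:4,r2:4,r3:Add3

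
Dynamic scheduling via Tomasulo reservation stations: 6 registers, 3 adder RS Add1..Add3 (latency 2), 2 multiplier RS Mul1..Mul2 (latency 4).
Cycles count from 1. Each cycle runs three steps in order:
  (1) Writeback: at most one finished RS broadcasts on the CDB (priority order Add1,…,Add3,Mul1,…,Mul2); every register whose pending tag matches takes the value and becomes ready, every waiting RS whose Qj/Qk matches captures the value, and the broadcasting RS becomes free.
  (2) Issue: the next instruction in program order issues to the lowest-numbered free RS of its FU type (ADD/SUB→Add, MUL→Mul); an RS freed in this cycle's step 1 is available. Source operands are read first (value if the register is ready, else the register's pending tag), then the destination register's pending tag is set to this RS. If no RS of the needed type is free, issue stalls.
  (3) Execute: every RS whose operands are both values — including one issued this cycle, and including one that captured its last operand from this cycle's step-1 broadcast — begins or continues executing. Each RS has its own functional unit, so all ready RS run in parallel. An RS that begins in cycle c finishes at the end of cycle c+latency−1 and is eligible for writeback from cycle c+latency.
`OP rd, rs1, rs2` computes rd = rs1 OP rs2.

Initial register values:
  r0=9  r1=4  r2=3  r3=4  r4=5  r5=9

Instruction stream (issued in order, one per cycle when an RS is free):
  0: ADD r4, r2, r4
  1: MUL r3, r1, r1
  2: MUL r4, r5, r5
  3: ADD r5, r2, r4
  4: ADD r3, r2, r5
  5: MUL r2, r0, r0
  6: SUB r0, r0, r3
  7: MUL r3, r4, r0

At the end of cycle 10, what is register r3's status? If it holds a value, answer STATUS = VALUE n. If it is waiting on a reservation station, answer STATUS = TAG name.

  c1: issue ADD r4<-Add1  regs: r0:9,r1:4,r2:3,r3:4,r4:Add1,r5:9
  c2: issue MUL r3<-Mul1  regs: r0:9,r1:4,r2:3,r3:Mul1,r4:Add1,r5:9
  c3: CDB Add1=8; issue MUL r4<-Mul2  regs: r0:9,r1:4,r2:3,r3:Mul1,r4:Mul2,r5:9
  c4: issue ADD r5<-Add1  regs: r0:9,r1:4,r2:3,r3:Mul1,r4:Mul2,r5:Add1
  c5: issue ADD r3<-Add2  regs: r0:9,r1:4,r2:3,r3:Add2,r4:Mul2,r5:Add1
  c6: CDB Mul1=16; issue MUL r2<-Mul1  regs: r0:9,r1:4,r2:Mul1,r3:Add2,r4:Mul2,r5:Add1
  c7: CDB Mul2=81; issue SUB r0<-Add3  regs: r0:Add3,r1:4,r2:Mul1,r3:Add2,r4:81,r5:Add1
  c8: issue MUL r3<-Mul2  regs: r0:Add3,r1:4,r2:Mul1,r3:Mul2,r4:81,r5:Add1
  c9: CDB Add1=84  regs: r0:Add3,r1:4,r2:Mul1,r3:Mul2,r4:81,r5:84
  c10: CDB Mul1=81  regs: r0:Add3,r1:4,r2:81,r3:Mul2,r4:81,r5:84

STATUS = TAG Mul2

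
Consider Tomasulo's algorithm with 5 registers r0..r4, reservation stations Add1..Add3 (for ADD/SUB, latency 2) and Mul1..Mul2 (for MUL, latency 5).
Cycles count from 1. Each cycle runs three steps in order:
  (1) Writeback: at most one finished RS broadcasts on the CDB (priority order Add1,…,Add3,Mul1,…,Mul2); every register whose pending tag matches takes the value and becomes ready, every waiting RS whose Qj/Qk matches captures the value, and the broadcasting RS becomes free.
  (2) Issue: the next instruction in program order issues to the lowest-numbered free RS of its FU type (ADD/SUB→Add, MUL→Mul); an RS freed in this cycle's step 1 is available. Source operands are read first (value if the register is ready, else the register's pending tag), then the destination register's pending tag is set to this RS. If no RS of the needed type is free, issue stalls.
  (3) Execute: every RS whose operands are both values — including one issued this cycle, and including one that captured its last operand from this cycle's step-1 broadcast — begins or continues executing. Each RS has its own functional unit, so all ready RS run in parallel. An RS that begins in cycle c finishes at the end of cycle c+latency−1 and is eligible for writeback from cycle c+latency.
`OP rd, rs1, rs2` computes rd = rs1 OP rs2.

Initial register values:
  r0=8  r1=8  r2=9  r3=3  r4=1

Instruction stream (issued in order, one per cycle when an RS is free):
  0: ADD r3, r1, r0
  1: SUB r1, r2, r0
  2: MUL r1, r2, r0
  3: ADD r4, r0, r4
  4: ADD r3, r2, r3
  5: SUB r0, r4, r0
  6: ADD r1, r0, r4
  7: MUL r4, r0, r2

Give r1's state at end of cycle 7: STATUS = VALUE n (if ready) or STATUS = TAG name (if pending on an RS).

cycle 1: issue ADD r3<-Add1 // r0:8,r1:8,r2:9,r3:Add1,r4:1
cycle 2: issue SUB r1<-Add2 // r0:8,r1:Add2,r2:9,r3:Add1,r4:1
cycle 3: CDB Add1=16; issue MUL r1<-Mul1 // r0:8,r1:Mul1,r2:9,r3:16,r4:1
cycle 4: CDB Add2=1; issue ADD r4<-Add1 // r0:8,r1:Mul1,r2:9,r3:16,r4:Add1
cycle 5: issue ADD r3<-Add2 // r0:8,r1:Mul1,r2:9,r3:Add2,r4:Add1
cycle 6: CDB Add1=9; issue SUB r0<-Add1 // r0:Add1,r1:Mul1,r2:9,r3:Add2,r4:9
cycle 7: CDB Add2=25; issue ADD r1<-Add2 // r0:Add1,r1:Add2,r2:9,r3:25,r4:9

STATUS = TAG Add2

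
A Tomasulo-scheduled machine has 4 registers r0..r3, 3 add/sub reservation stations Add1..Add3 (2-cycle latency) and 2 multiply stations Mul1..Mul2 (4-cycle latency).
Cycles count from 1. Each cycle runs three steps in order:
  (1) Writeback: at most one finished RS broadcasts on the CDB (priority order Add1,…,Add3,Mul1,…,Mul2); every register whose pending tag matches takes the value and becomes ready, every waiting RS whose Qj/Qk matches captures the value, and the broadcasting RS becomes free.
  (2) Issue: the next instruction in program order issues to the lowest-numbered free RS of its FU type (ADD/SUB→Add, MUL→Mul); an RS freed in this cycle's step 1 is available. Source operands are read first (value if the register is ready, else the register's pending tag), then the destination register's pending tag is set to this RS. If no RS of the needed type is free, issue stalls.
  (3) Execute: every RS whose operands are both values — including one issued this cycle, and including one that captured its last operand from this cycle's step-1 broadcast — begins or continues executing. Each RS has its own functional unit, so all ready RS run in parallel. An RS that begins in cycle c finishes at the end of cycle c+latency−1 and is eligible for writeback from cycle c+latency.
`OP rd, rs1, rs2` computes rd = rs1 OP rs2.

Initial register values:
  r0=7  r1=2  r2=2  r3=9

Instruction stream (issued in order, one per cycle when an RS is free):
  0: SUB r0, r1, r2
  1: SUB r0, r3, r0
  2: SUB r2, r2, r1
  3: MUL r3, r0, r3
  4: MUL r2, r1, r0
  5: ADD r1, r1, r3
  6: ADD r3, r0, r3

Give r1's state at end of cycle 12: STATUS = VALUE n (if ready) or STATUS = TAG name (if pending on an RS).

c1: issue SUB r0<-Add1 | r0:Add1,r1:2,r2:2,r3:9
c2: issue SUB r0<-Add2 | r0:Add2,r1:2,r2:2,r3:9
c3: CDB Add1=0; issue SUB r2<-Add1 | r0:Add2,r1:2,r2:Add1,r3:9
c4: issue MUL r3<-Mul1 | r0:Add2,r1:2,r2:Add1,r3:Mul1
c5: CDB Add1=0; issue MUL r2<-Mul2 | r0:Add2,r1:2,r2:Mul2,r3:Mul1
c6: CDB Add2=9; issue ADD r1<-Add1 | r0:9,r1:Add1,r2:Mul2,r3:Mul1
c7: issue ADD r3<-Add2 | r0:9,r1:Add1,r2:Mul2,r3:Add2
c8: - | r0:9,r1:Add1,r2:Mul2,r3:Add2
c9: - | r0:9,r1:Add1,r2:Mul2,r3:Add2
c10: CDB Mul1=81 | r0:9,r1:Add1,r2:Mul2,r3:Add2
c11: CDB Mul2=18 | r0:9,r1:Add1,r2:18,r3:Add2
c12: CDB Add1=83 | r0:9,r1:83,r2:18,r3:Add2

STATUS = VALUE 83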